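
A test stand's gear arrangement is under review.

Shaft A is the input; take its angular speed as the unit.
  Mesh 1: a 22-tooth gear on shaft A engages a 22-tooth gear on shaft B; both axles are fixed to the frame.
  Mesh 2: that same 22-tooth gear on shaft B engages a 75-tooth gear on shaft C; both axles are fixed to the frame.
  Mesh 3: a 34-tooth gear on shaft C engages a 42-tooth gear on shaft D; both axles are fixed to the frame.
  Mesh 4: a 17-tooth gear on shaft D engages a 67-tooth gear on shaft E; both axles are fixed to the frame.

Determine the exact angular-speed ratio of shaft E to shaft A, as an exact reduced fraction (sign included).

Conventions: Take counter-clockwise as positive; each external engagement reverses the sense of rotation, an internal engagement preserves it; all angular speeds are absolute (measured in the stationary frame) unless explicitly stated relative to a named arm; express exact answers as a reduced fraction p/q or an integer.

6358/105525

class = fixed-axis compound train [4 meshes; 4 ratios multiply, 4 sense flips]
mesh 1 [22T→22T]: running ratio 1, sense −
mesh 2 [22T→75T]: running ratio 22/75, sense +
mesh 3 [34T→42T]: running ratio 374/1575, sense −
mesh 4 [17T→67T]: running ratio 6358/105525, sense +
ω_out/ω_in = 6358/105525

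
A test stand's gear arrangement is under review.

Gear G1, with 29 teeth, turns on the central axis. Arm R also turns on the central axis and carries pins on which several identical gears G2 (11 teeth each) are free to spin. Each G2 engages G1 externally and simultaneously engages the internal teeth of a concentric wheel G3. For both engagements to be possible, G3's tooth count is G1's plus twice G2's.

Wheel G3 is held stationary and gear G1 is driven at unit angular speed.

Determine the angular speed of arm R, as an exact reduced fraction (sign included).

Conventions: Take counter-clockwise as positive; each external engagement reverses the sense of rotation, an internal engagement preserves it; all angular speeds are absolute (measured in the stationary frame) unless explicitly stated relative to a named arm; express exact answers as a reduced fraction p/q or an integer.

29/80

topology: planetary set — G1 29T / G2 11T / G3 51T, arm = carrier (Willis)
ring teeth: 29 + 2·11 = 51
29(ω_sun−ω_arm) = −51(ω_ring−ω_arm),  ω_ring = 0, ω_sun = 1
29(1−ω_arm) = −51(0−ω_arm)  ⇒  80·ω_arm = 29  ⇒  ω_arm = 29/80
exact speed ratio = 29/80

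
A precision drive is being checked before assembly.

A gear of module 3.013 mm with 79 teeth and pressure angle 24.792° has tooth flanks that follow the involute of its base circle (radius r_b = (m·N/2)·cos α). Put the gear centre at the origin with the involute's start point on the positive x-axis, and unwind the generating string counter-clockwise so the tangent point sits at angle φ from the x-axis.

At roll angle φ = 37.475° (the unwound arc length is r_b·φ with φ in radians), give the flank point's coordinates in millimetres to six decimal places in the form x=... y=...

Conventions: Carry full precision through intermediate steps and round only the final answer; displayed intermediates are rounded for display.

single-mesh involute tooth geometry (79T wheel at module 3.013)
pitch radius r_p = m·N/2 = 3.013·79/2 = 119.013500
base radius r_b = r_p·cos α = 119.013500·cos 24.792° = 108.044744
roll angle φ = 37.475° = 0.65406214 rad
x = r_b·(cos φ + φ·sin φ) = 128.741821
y = r_b·(sin φ − φ·cos φ) = 9.652625

x=128.741821 y=9.652625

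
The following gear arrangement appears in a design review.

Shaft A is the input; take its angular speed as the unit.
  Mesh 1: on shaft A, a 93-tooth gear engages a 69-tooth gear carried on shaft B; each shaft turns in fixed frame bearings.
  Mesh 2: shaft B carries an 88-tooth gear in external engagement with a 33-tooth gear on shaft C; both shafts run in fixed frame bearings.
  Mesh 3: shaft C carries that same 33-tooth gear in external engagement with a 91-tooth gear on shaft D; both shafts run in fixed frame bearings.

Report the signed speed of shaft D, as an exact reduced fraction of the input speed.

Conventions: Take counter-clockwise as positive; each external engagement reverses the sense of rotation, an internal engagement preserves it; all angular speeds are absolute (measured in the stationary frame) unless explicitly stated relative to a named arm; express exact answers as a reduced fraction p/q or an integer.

3-mesh fixed-axis compound train (all bearings frame-fixed)
mesh 1 [93T→69T]: |ω|/ω_in = 1×93/69 = 31/23, sense flips to −
mesh 2 [88T→33T]: |ω|/ω_in = (31/23)×88/33 = 248/69, sense flips to +
mesh 3 [33T→91T]: |ω|/ω_in = (248/69)×33/91 = 2728/2093, sense flips to −
signed output speed (× input speed) = -2728/2093

-2728/2093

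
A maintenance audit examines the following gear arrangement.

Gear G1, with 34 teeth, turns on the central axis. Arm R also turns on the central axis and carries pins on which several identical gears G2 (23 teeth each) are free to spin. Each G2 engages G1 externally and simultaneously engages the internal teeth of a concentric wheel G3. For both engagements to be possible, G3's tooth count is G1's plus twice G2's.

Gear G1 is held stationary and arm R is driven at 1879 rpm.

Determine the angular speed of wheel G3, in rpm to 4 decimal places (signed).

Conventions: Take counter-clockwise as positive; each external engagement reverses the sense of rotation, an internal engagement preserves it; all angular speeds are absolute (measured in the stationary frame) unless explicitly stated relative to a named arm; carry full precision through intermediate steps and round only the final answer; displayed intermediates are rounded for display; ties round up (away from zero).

recognized (axles ride arm R): planetary set, 34/23/80 teeth
normalise by the input: solve with ω_arm = 1, then scale by 1879 rpm
ring teeth: 34 + 2·23 = 80
34(ω_sun−ω_arm) = −80(ω_ring−ω_arm),  ω_sun = 0, ω_arm = 1
ω_ring = 1 − (34/80)(0−1) = 57/40
scale: ω_ring = 57/40 × 1879 rpm = +2677.5750 rpm

+2677.5750 rpm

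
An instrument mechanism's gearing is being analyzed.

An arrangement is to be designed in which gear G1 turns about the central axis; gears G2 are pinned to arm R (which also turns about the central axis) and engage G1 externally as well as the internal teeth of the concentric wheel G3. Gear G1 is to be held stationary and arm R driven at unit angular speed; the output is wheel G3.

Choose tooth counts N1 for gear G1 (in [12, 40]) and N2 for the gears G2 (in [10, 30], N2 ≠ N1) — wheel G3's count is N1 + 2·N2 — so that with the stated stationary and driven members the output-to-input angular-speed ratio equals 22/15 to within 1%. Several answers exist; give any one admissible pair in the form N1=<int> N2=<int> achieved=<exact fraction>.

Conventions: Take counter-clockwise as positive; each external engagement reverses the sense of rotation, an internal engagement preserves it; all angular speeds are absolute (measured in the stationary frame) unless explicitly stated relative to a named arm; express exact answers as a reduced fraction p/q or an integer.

topology: planetary set — design target 22/15, arm = carrier (Willis)
Willis with ω_sun = 0: ω_ring/ω_arm = (N1+N3)/N3; set equal to 22/15  ⇒  N3/N1 = 1/(22/15 − 1) = 15/7
N3 = N1 + 2·N2  ⇒  N2/N1 = (N3/N1 − 1)/2 = (15/7 − 1)/2 = 4/7
smallest multiple with N1 ≥ 12 and N2 ≥ 10: k = 3  ⇒  N1 = 3·7 = 21, N2 = 3·4 = 12 (N1 ≤ 40, N2 ≤ 30, N2 ≠ N1 ✓), N3 = 21 + 2·12 = 45
check: (N1+N3)/N3 with N1 = 21, N3 = 45 gives 22/15; |achieved − target| = 0 ≤ 11/750 ✓

N1=21 N2=12 achieved=22/15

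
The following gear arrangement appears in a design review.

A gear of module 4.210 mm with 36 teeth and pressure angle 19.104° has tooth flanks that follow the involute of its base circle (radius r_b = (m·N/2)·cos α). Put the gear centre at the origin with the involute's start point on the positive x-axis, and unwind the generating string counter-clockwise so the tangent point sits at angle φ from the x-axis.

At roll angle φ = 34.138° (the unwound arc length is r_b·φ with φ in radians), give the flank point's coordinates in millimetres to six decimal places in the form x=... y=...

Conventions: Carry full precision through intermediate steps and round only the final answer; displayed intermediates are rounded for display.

single-mesh involute tooth geometry (36T wheel at module 4.210)
pitch radius r_p = m·N/2 = 4.210·36/2 = 75.780000
base radius r_b = r_p·cos α = 75.780000·cos 19.104° = 71.606497
roll angle φ = 34.138° = 0.59582050 rad
x = r_b·(cos φ + φ·sin φ) = 83.210736
y = r_b·(sin φ − φ·cos φ) = 4.871704

x=83.210736 y=4.871704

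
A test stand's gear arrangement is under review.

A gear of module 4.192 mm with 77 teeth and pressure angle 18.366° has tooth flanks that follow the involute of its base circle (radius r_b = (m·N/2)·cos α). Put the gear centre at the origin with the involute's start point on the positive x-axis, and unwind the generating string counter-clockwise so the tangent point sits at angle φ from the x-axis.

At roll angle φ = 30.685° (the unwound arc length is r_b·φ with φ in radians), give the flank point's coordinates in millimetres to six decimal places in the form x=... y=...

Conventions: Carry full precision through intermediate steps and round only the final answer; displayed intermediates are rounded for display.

class = single-mesh tooth geometry [base-circle involute, m = 4.192, 77T]
pitch radius r_p = m·N/2 = 4.192·77/2 = 161.392000
base radius r_b = r_p·cos α = 161.392000·cos 18.366° = 153.171201
roll angle φ = 30.685° = 0.53555428 rad
x = r_b·(cos φ + φ·sin φ) = 173.587203
y = r_b·(sin φ − φ·cos φ) = 7.620062

x=173.587203 y=7.620062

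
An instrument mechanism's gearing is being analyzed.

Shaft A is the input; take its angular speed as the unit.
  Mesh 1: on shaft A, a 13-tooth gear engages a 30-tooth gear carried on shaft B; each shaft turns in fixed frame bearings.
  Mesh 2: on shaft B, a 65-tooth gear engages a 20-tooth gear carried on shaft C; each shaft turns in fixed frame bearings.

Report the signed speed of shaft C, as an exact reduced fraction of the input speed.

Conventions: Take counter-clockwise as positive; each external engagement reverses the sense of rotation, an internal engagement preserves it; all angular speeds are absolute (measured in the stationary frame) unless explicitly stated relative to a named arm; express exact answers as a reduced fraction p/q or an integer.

2-mesh fixed-axis compound train (all bearings frame-fixed)
mesh 1 [13T→30T]: |ω|/ω_in = 1×13/30 = 13/30, sense flips to −
mesh 2 [65T→20T]: |ω|/ω_in = (13/30)×65/20 = 169/120, sense flips to +
signed output speed (× input speed) = 169/120

169/120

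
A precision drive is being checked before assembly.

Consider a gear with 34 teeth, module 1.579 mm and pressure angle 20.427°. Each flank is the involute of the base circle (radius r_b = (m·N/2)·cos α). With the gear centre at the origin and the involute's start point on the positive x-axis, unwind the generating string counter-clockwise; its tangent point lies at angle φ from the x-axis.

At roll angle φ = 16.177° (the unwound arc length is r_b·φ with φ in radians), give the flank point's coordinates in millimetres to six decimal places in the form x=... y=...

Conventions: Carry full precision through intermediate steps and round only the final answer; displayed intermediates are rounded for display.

x=26.137797 y=0.187225

class = single-mesh tooth geometry [base-circle involute, m = 1.579, 34T]
pitch radius r_p = m·N/2 = 1.579·34/2 = 26.843000
base radius r_b = r_p·cos α = 26.843000·cos 20.427° = 25.155048
roll angle φ = 16.177° = 0.28234191 rad
x = r_b·(cos φ + φ·sin φ) = 26.137797
y = r_b·(sin φ − φ·cos φ) = 0.187225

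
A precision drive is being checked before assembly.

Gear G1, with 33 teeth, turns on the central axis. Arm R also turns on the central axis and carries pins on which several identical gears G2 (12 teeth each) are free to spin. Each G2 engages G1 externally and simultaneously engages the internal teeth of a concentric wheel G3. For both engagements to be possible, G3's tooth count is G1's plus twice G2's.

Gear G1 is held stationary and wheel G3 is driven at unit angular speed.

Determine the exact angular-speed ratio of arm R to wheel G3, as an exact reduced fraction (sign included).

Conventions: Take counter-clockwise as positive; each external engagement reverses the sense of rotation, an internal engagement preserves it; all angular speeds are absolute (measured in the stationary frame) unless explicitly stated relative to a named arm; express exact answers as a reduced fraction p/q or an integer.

19/30

recognized (axles ride arm R): planetary set, 33/12/57 teeth
ring teeth: 33 + 2·12 = 57
33(ω_sun−ω_arm) = −57(ω_ring−ω_arm),  ω_sun = 0, ω_ring = 1
33(0−ω_arm) = −57(1−ω_arm)  ⇒  90·ω_arm = 57  ⇒  ω_arm = 19/30
ω_out/ω_in = 19/30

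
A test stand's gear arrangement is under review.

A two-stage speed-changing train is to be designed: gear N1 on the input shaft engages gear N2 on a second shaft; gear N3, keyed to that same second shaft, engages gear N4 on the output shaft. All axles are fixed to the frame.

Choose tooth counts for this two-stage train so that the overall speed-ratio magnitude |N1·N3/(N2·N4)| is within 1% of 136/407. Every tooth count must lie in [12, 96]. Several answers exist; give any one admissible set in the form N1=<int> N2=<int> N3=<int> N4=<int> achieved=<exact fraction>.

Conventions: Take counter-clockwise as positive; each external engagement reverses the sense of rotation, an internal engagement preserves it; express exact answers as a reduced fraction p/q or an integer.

2-stage fixed-axis compound train for ratio 136/407
target = 136/407 in lowest terms: an exact hit needs N1·N3 = k·136 and N2·N4 = k·407 for one integer k, every count in [12, 96]; additionally prefer no 1:1 stage (N1 ≠ N2, N3 ≠ N4)
k = 1: no 1:1-free in-range split of k·136 and k·407 into factor pairs; take k = 2
k = 2: N1·N3 = 272 = 16·17, N2·N4 = 814 = 22·37
achieved = 16·17/(22·37) = 136/407; |achieved − target| = 0 ≤ 34/10175 ✓

N1=16 N2=22 N3=17 N4=37 achieved=136/407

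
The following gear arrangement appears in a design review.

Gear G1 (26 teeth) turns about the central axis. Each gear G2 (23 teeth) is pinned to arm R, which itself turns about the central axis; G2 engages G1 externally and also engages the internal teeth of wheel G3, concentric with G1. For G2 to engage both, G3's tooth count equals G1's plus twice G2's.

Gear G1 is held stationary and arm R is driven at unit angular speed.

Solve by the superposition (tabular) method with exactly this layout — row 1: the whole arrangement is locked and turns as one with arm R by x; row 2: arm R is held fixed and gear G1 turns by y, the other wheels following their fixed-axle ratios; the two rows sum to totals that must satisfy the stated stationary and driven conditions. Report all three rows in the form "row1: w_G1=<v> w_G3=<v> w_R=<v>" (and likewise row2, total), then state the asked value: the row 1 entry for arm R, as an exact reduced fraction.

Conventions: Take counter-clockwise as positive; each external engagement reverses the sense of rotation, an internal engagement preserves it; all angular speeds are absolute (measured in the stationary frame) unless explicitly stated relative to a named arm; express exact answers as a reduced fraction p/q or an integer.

recognized (axles ride arm R): planetary set, 26/23/72 teeth
row 1 (train locked, turned with arm): all members turn x
row 2: sun turns y, ring = −(26/72)·y, arm 0
boundary: total ω_sun = x + y = 0 and total ω_arm = x = 1  ⇒  y = -1, x = 1
row 2 ring = −(26/72)·(-1) = 13/36
totals (row 1 + row 2): sun 1 + (-1) = 0, ring 1 + 13/36 = 49/36, arm 1 + 0 = 1
asked cell (row1, arm) = 1

row1: w_G1=1 w_G3=1 w_R=1
row2: w_G1=-1 w_G3=13/36 w_R=0
total: w_G1=0 w_G3=49/36 w_R=1
asked value: 1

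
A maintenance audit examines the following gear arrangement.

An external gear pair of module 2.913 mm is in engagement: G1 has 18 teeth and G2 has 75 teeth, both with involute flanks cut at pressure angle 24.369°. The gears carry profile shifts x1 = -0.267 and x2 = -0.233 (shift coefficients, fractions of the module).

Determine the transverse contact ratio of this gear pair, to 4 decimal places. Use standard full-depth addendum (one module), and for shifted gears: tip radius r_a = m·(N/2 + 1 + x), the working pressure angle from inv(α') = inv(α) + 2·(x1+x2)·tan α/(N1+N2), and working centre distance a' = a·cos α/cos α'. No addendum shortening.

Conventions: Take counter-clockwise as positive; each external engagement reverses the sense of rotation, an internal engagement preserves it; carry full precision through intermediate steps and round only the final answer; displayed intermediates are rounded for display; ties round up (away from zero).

1.6043

topology: single-mesh involute geometry — m = 2.913, 18T/75T pair
base radii: r_b1 = 23.881250, r_b2 = 99.505208
tip radii: r_a1 = 28.352229, r_a2 = 111.471771
inv(α') = inv(24.369°) + 2·(-0.267-0.233)·tan α/(18+75) = 0.02277799  ⇒  α' = 22.91343°
a' = a·cos α / cos α' = 135.4545·cos 24.369°/cos 22.91343° = 133.956396
action lengths: √(r_a1²−r_b1²) = 15.281845, √(r_a2²−r_b2²) = 50.246088
base pitch p_b = π·m·cos α = 8.336129
CR = (15.281845 + 50.246088 − 133.956396·sin 22.91343°)/8.336129 = 1.604267
contact ratio ≈ 1.6043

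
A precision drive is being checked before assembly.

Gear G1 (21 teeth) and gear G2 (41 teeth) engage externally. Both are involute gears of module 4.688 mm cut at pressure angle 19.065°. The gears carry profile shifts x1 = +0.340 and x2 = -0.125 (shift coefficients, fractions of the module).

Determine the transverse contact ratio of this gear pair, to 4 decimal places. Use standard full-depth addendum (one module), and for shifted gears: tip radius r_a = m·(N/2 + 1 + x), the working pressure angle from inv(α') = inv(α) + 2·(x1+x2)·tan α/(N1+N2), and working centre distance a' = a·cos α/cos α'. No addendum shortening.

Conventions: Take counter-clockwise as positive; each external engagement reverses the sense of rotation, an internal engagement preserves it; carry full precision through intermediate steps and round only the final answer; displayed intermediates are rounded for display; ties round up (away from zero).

topology: single-mesh involute geometry — m = 4.688, 21T/41T pair
base radii: r_b1 = 46.523996, r_b2 = 90.832563
tip radii: r_a1 = 55.505920, r_a2 = 100.206000
inv(α') = inv(19.065°) + 2·(+0.340-0.125)·tan α/(21+41) = 0.01524694  ⇒  α' = 20.14698°
a' = a·cos α / cos α' = 145.3280·cos 19.065°/cos 20.14698° = 146.308884
action lengths: √(r_a1²−r_b1²) = 30.272512, √(r_a2²−r_b2²) = 42.316520
base pitch p_b = π·m·cos α = 13.919947
CR = (30.272512 + 42.316520 − 146.308884·sin 20.14698°)/13.919947 = 1.594541
contact ratio ≈ 1.5945

1.5945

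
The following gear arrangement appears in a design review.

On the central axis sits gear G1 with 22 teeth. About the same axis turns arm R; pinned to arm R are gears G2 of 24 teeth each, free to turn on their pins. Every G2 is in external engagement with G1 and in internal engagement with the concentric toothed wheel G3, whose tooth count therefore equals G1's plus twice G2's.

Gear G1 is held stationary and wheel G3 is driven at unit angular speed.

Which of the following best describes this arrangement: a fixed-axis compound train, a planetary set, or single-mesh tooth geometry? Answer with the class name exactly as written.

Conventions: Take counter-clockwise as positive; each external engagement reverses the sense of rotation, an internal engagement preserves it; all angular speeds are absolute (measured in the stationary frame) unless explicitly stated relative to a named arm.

planetary set (22T centre, 24T on arm, 70T internal) — Willis relation
classification: planetary set

planetary set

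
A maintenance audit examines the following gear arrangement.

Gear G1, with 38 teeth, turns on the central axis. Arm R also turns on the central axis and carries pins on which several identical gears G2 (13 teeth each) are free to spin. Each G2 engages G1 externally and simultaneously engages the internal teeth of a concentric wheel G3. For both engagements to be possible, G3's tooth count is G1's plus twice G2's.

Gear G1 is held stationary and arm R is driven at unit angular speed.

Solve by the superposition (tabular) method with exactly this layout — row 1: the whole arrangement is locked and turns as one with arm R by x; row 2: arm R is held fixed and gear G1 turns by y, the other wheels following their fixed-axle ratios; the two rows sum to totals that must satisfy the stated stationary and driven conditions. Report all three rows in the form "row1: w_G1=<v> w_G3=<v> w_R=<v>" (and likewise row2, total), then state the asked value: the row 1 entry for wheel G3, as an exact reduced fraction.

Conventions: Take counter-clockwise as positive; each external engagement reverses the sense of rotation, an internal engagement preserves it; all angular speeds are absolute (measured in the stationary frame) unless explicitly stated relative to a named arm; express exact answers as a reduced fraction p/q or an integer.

row1: w_G1=1 w_G3=1 w_R=1
row2: w_G1=-1 w_G3=19/32 w_R=0
total: w_G1=0 w_G3=51/32 w_R=1
asked value: 1

class = planetary set [G3 = 38+2·13 = 64; Willis about the carrier]
row 1: whole set turns with the arm by x
row 2 (arm held, sun turns y): ω_ring = −(38/64)·y, ω_arm = 0
boundary: total ω_sun = x + y = 0 and total ω_arm = x = 1  ⇒  y = -1, x = 1
row 2 ring = −(38/64)·(-1) = 19/32
totals (row 1 + row 2): sun 1 + (-1) = 0, ring 1 + 19/32 = 51/32, arm 1 + 0 = 1
asked cell (row1, ring) = 1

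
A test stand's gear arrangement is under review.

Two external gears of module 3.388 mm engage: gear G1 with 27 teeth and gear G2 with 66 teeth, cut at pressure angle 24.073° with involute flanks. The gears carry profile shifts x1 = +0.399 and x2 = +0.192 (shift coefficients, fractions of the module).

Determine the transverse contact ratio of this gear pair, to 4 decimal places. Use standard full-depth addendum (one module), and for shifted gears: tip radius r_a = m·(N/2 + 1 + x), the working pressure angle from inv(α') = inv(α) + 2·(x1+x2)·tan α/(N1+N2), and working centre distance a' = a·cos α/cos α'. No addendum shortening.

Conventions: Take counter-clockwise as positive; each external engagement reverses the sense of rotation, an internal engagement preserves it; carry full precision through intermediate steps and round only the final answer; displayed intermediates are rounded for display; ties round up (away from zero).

topology: single-mesh involute geometry — m = 3.388, 27T/66T pair
base radii: r_b1 = 41.760006, r_b2 = 102.080014
tip radii: r_a1 = 50.477812, r_a2 = 115.842496
inv(α') = inv(24.073°) + 2·(+0.399+0.192)·tan α/(27+66) = 0.03228122  ⇒  α' = 25.59146°
a' = a·cos α / cos α' = 157.5420·cos 24.073°/cos 25.59146° = 159.486095
action lengths: √(r_a1²−r_b1²) = 28.356858, √(r_a2²−r_b2²) = 54.764537
base pitch p_b = π·m·cos α = 9.717995
CR = (28.356858 + 54.764537 − 159.486095·sin 25.59146°)/9.717995 = 1.464414
contact ratio ≈ 1.4644

1.4644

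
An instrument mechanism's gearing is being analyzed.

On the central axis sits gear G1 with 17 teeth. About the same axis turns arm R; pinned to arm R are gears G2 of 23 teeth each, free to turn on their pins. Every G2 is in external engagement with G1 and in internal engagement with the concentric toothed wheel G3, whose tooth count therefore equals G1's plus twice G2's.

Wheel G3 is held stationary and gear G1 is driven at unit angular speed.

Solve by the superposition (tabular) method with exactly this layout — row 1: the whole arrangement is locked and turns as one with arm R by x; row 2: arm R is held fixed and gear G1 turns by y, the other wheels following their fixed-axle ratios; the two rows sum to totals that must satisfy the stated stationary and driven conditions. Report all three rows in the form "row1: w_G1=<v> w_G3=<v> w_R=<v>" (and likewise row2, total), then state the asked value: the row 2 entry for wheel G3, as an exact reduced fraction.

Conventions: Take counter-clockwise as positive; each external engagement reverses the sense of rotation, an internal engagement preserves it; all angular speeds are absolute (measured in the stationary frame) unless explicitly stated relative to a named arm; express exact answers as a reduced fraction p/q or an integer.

topology: planetary set — G1 17T / G2 23T / G3 63T, arm = carrier (Willis)
row 1 — lock + rotate with arm: ω_sun = ω_ring = ω_arm = x
row 2 (arm held, sun turns y): ω_ring = −(17/63)·y, ω_arm = 0
boundary: total ω_ring = x − (17/63)·y = 0 and total ω_sun = x + y = 1  ⇒  y = 63/80, x = 17/80
row 2 ring = −(17/63)·63/80 = -17/80
totals (row 1 + row 2): sun 17/80 + 63/80 = 1, ring 17/80 + (-17/80) = 0, arm 17/80 + 0 = 17/80
asked cell (row2, ring) = -17/80

row1: w_G1=17/80 w_G3=17/80 w_R=17/80
row2: w_G1=63/80 w_G3=-17/80 w_R=0
total: w_G1=1 w_G3=0 w_R=17/80
asked value: -17/80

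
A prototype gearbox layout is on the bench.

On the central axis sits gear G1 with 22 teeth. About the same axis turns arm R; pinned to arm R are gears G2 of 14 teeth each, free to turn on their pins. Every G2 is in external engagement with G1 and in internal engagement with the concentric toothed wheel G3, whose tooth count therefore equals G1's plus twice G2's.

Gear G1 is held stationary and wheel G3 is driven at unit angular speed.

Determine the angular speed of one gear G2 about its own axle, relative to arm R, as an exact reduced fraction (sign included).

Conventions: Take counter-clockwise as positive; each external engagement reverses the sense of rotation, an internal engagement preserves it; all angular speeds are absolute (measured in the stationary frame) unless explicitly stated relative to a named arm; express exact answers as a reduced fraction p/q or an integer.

275/252

topology: planetary set — G1 22T / G2 14T / G3 50T, arm = carrier (Willis)
ring teeth: 22 + 2·14 = 50
22(ω_sun−ω_arm) = −50(ω_ring−ω_arm),  ω_sun = 0, ω_ring = 1
22(0−ω_arm) = −50(1−ω_arm)  ⇒  72·ω_arm = 50  ⇒  ω_arm = 25/36
sun–planet mesh: 22·(0−25/36) = −14·(ω_p−ω_arm)  ⇒  ω_p−ω_arm = 275/252
exact speed ratio = 275/252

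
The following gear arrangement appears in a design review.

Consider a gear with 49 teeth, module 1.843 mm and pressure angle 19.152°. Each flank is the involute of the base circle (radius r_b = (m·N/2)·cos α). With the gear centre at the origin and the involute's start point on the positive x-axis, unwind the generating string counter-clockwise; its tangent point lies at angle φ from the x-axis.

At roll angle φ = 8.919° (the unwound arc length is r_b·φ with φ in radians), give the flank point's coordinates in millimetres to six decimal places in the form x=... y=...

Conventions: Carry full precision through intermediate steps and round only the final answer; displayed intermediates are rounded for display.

x=43.167994 y=0.053502

single-mesh involute tooth geometry (49T wheel at module 1.843)
pitch radius r_p = m·N/2 = 1.843·49/2 = 45.153500
base radius r_b = r_p·cos α = 45.153500·cos 19.152° = 42.654324
roll angle φ = 8.919° = 0.15566592 rad
x = r_b·(cos φ + φ·sin φ) = 43.167994
y = r_b·(sin φ − φ·cos φ) = 0.053502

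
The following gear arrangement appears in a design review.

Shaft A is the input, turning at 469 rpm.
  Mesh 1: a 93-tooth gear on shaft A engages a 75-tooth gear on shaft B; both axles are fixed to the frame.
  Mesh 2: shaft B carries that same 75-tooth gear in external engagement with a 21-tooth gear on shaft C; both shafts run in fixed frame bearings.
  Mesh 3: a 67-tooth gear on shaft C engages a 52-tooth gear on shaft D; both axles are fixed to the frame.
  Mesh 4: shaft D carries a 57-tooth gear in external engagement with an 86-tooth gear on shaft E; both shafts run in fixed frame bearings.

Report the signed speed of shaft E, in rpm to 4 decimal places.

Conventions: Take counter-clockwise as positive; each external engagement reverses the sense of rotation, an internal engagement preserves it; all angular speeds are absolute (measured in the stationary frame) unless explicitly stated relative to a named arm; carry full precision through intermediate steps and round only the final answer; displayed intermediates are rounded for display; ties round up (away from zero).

+1773.7171 rpm

4-mesh fixed-axis compound train (all bearings frame-fixed)
mesh 1 [93T→75T]: ω = 469.0000×93/75 = 581.5600 rpm, sense flips to −
mesh 2 [75T→21T]: ω = 581.5600×75/21 = 2077.0000 rpm, sense flips to +
mesh 3 [67T→52T]: ω = 2077.0000×67/52 = 2676.1346 rpm, sense flips to −
mesh 4 [57T→86T]: ω = 2676.1346×57/86 = 1773.7171 rpm, sense flips to +
signed output speed = +1773.7171 rpm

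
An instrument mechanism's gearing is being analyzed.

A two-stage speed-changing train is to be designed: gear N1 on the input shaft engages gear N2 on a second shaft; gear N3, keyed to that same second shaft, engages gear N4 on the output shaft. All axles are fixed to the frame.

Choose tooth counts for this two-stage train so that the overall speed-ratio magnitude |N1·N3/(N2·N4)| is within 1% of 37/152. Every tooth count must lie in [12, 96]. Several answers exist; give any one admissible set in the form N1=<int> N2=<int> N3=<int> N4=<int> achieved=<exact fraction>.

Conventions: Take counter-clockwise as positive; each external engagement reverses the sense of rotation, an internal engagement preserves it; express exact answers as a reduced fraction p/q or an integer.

class = fixed-axis compound train [2-stage, 37/152 wanted]
target = 37/152 in lowest terms: an exact hit needs N1·N3 = k·37 and N2·N4 = k·152 for one integer k, every count in [12, 96]; additionally prefer no 1:1 stage (N1 ≠ N2, N3 ≠ N4)
k = 1…11: no 1:1-free in-range split of k·37 and k·152 into factor pairs; take k = 12
k = 12: N1·N3 = 444 = 12·37, N2·N4 = 1824 = 19·96
achieved = 12·37/(19·96) = 37/152; |achieved − target| = 0 ≤ 37/15200 ✓

N1=12 N2=19 N3=37 N4=96 achieved=37/152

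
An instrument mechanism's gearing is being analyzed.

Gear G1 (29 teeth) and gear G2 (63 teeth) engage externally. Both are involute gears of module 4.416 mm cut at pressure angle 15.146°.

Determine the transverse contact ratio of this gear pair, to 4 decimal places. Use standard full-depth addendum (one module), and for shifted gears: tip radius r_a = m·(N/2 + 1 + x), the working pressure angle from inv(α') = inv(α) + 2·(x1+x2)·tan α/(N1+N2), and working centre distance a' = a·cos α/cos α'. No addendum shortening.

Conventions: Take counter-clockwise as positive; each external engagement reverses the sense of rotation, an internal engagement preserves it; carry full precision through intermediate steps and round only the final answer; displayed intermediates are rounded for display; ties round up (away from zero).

2.0177

topology: single-mesh involute geometry — m = 4.416, 29T/63T pair
base radii: r_b1 = 61.807732, r_b2 = 134.271968
tip radii: r_a1 = 68.448000, r_a2 = 143.520000
no profile shift: α' = α, a' = a
action lengths: √(r_a1²−r_b1²) = 29.409744, √(r_a2²−r_b2²) = 50.685589
base pitch p_b = π·m·cos α = 13.391360
CR = (29.409744 + 50.685589 − 203.136000·sin 15.14600°)/13.391360 = 2.017723
contact ratio ≈ 2.0177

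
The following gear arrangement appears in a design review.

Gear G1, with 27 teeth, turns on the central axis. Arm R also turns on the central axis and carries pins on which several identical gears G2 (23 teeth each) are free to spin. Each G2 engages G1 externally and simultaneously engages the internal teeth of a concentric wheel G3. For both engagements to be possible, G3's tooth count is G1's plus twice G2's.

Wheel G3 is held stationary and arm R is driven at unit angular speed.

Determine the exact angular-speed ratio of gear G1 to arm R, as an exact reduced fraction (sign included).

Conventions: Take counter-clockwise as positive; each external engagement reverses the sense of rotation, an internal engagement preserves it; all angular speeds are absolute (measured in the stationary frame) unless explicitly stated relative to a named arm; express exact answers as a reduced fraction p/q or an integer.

topology: planetary set — G1 27T / G2 23T / G3 73T, arm = carrier (Willis)
ring teeth: 27 + 2·23 = 73
27(ω_sun−ω_arm) = −73(ω_ring−ω_arm),  ω_ring = 0, ω_arm = 1
ω_sun = 1 − (73/27)(0−1) = 100/27
ω_out/ω_in = 100/27

100/27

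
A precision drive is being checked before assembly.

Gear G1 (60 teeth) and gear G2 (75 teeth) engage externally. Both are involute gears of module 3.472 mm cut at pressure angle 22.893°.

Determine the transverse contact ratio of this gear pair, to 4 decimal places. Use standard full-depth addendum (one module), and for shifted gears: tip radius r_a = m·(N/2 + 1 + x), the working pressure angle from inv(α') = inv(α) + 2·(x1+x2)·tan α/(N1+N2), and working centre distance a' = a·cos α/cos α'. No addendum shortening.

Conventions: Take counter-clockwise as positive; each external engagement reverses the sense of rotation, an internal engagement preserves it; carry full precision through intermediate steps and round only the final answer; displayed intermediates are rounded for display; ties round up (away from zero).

1.6512

topology: single-mesh involute geometry — m = 3.472, 60T/75T pair
base radii: r_b1 = 95.955623, r_b2 = 119.944529
tip radii: r_a1 = 107.632000, r_a2 = 133.672000
no profile shift: α' = α, a' = a
action lengths: √(r_a1²−r_b1²) = 48.756188, √(r_a2²−r_b2²) = 59.004353
base pitch p_b = π·m·cos α = 10.048449
CR = (48.756188 + 59.004353 − 234.360000·sin 22.89300°)/10.048449 = 1.651183
contact ratio ≈ 1.6512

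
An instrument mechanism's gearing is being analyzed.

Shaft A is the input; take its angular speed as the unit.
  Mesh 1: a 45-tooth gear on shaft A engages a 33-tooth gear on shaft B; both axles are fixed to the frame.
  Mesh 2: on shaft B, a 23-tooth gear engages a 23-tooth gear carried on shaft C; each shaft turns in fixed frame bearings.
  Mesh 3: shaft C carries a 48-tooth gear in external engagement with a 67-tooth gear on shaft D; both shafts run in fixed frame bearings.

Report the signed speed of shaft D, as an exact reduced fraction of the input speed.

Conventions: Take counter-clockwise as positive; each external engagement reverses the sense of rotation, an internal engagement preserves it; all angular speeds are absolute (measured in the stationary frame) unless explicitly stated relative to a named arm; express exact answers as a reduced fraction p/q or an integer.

-720/737

3-mesh fixed-axis compound train (all bearings frame-fixed)
mesh 1 [45T→33T]: |ω|/ω_in = 1×45/33 = 15/11, sense flips to −
mesh 2 [23T→23T]: |ω|/ω_in = (15/11)×23/23 = 15/11, sense flips to +
mesh 3 [48T→67T]: |ω|/ω_in = (15/11)×48/67 = 720/737, sense flips to −
signed output speed (× input speed) = -720/737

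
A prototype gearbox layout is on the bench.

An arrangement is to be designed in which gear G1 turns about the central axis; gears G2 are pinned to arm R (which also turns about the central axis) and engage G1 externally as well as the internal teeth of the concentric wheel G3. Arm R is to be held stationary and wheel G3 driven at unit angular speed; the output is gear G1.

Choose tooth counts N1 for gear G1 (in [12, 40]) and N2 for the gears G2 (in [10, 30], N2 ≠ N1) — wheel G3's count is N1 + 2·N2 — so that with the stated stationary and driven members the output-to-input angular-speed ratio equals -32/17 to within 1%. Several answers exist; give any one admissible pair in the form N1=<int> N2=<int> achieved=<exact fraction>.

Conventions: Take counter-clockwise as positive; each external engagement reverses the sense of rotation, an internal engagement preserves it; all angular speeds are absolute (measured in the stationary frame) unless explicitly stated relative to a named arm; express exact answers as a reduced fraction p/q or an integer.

design class (target -32/17): planetary set
Willis with ω_arm = 0: ω_sun/ω_ring = −N3/N1; set equal to -32/17  ⇒  N3/N1 = −(-32/17) = 32/17
N3 = N1 + 2·N2  ⇒  N2/N1 = (N3/N1 − 1)/2 = (32/17 − 1)/2 = 15/34
smallest multiple with N1 ≥ 12 and N2 ≥ 10: k = 1  ⇒  N1 = 1·34 = 34, N2 = 1·15 = 15 (N1 ≤ 40, N2 ≤ 30, N2 ≠ N1 ✓), N3 = 34 + 2·15 = 64
check: −N3/N1 with N1 = 34, N3 = 64 gives -32/17; |achieved − target| = 0 ≤ 8/425 ✓

N1=34 N2=15 achieved=-32/17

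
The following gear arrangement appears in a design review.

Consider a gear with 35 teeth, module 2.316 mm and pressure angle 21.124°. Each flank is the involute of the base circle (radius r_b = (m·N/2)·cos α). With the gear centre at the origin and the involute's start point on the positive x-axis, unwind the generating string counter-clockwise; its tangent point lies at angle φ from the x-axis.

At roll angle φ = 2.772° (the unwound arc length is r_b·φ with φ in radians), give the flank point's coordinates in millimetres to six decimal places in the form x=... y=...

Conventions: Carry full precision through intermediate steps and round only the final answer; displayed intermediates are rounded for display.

x=37.850712 y=0.001427

recognized (one wheel, involute flank): single-mesh tooth geometry, m = 2.316, N = 35
pitch radius r_p = m·N/2 = 2.316·35/2 = 40.530000
base radius r_b = r_p·cos α = 40.530000·cos 21.124° = 37.806492
roll angle φ = 2.772° = 0.04838053 rad
x = r_b·(cos φ + φ·sin φ) = 37.850712
y = r_b·(sin φ − φ·cos φ) = 0.001427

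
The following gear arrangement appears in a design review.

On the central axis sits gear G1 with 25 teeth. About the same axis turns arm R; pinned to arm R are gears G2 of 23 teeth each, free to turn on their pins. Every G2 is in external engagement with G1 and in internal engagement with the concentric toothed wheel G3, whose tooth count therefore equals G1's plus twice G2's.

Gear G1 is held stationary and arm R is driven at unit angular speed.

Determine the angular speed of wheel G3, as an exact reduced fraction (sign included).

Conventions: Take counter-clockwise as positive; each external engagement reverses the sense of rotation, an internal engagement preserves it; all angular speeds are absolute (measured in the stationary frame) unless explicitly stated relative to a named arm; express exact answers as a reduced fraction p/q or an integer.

96/71

class = planetary set [G3 = 25+2·23 = 71; Willis about the carrier]
ring teeth: 25 + 2·23 = 71
25(ω_sun−ω_arm) = −71(ω_ring−ω_arm),  ω_sun = 0, ω_arm = 1
ω_ring = 1 − (25/71)(0−1) = 96/71
exact speed ratio = 96/71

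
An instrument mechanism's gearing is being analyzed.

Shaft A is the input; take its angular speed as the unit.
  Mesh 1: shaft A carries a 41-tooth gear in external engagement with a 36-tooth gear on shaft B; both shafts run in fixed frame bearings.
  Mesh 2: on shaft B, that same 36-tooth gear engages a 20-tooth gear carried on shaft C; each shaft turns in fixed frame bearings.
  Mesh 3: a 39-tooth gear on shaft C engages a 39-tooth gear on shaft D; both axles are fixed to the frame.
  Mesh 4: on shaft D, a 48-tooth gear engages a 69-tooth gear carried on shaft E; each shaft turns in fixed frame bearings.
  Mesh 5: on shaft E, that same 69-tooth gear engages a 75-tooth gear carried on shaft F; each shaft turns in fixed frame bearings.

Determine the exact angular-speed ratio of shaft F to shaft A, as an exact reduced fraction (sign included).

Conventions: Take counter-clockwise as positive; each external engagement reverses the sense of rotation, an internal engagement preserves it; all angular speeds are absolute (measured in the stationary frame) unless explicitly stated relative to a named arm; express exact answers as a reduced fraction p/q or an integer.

-164/125

class = fixed-axis compound train [5 meshes; 5 ratios multiply, 5 sense flips]
mesh 1 [41T→36T]: running ratio 41/36, sense −
mesh 2 [36T→20T]: running ratio 41/20, sense +
mesh 3 [39T→39T]: running ratio 41/20, sense −
mesh 4 [48T→69T]: running ratio 164/115, sense +
mesh 5 [69T→75T]: running ratio 164/125, sense −
ω_out/ω_in = -164/125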